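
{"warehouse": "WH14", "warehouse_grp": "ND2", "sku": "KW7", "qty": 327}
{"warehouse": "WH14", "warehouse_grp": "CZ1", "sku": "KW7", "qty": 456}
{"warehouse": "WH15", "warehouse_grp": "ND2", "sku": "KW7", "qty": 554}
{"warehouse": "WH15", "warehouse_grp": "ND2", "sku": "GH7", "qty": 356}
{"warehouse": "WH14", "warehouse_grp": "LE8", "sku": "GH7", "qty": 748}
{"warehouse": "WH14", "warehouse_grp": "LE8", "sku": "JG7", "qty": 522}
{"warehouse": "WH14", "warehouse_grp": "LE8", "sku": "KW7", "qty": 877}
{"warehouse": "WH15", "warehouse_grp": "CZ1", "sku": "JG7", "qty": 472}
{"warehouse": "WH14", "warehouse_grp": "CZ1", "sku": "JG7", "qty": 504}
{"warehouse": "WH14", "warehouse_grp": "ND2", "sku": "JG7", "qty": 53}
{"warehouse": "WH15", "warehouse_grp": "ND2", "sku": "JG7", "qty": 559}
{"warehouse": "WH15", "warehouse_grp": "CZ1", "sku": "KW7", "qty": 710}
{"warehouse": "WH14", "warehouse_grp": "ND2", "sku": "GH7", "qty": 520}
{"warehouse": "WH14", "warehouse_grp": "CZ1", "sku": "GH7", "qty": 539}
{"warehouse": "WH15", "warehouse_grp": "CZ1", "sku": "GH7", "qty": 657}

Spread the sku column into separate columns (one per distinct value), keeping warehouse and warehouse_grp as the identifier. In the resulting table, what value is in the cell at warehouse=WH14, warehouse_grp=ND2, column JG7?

53

Wide layout: rows indexed by warehouse and warehouse_grp, columns are the 3 distinct sku values (KW7, GH7, JG7).
Cell (warehouse=WH14, warehouse_grp=ND2, sku=JG7) draws from the long row where warehouse=WH14, warehouse_grp=ND2 and sku=JG7, which has qty=53.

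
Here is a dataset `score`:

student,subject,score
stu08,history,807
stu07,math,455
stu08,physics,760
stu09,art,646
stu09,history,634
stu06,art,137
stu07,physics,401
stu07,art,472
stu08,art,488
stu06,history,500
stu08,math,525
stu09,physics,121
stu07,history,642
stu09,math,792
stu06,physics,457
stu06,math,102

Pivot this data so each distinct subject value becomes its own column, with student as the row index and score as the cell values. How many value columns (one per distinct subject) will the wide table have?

4

4 distinct subject values: math, art, physics, history.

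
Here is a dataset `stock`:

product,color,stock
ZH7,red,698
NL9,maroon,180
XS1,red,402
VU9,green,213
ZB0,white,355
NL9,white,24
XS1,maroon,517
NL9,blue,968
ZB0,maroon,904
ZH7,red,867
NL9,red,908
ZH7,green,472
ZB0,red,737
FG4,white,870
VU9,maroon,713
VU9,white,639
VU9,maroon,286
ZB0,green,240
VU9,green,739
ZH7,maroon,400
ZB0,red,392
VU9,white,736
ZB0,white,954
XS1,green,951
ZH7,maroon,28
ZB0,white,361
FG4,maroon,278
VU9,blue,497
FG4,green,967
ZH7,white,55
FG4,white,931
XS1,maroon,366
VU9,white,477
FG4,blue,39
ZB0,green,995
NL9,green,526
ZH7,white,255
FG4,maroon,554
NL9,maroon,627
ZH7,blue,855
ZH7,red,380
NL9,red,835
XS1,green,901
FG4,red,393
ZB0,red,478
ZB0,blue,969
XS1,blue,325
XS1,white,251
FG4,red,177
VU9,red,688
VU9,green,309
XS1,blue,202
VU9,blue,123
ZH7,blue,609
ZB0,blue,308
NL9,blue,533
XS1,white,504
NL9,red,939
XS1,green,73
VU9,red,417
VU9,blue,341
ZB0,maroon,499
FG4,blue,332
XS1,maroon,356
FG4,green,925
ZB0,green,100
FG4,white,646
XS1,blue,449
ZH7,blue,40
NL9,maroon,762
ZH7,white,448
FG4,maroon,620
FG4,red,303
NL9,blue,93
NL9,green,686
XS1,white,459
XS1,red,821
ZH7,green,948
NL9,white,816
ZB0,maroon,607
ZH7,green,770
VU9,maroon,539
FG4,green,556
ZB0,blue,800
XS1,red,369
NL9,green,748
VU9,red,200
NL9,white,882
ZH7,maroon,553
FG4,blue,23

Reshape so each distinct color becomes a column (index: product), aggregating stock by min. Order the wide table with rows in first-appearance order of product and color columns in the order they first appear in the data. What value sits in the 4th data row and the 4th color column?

With rows in first-appearance order of product, row 4 is product=VU9. color columns in first-appearance order: red, maroon, green, white, blue; column 4 is white.
Long rows with product=VU9, color=white: min(639, 736, 477) = 477.

477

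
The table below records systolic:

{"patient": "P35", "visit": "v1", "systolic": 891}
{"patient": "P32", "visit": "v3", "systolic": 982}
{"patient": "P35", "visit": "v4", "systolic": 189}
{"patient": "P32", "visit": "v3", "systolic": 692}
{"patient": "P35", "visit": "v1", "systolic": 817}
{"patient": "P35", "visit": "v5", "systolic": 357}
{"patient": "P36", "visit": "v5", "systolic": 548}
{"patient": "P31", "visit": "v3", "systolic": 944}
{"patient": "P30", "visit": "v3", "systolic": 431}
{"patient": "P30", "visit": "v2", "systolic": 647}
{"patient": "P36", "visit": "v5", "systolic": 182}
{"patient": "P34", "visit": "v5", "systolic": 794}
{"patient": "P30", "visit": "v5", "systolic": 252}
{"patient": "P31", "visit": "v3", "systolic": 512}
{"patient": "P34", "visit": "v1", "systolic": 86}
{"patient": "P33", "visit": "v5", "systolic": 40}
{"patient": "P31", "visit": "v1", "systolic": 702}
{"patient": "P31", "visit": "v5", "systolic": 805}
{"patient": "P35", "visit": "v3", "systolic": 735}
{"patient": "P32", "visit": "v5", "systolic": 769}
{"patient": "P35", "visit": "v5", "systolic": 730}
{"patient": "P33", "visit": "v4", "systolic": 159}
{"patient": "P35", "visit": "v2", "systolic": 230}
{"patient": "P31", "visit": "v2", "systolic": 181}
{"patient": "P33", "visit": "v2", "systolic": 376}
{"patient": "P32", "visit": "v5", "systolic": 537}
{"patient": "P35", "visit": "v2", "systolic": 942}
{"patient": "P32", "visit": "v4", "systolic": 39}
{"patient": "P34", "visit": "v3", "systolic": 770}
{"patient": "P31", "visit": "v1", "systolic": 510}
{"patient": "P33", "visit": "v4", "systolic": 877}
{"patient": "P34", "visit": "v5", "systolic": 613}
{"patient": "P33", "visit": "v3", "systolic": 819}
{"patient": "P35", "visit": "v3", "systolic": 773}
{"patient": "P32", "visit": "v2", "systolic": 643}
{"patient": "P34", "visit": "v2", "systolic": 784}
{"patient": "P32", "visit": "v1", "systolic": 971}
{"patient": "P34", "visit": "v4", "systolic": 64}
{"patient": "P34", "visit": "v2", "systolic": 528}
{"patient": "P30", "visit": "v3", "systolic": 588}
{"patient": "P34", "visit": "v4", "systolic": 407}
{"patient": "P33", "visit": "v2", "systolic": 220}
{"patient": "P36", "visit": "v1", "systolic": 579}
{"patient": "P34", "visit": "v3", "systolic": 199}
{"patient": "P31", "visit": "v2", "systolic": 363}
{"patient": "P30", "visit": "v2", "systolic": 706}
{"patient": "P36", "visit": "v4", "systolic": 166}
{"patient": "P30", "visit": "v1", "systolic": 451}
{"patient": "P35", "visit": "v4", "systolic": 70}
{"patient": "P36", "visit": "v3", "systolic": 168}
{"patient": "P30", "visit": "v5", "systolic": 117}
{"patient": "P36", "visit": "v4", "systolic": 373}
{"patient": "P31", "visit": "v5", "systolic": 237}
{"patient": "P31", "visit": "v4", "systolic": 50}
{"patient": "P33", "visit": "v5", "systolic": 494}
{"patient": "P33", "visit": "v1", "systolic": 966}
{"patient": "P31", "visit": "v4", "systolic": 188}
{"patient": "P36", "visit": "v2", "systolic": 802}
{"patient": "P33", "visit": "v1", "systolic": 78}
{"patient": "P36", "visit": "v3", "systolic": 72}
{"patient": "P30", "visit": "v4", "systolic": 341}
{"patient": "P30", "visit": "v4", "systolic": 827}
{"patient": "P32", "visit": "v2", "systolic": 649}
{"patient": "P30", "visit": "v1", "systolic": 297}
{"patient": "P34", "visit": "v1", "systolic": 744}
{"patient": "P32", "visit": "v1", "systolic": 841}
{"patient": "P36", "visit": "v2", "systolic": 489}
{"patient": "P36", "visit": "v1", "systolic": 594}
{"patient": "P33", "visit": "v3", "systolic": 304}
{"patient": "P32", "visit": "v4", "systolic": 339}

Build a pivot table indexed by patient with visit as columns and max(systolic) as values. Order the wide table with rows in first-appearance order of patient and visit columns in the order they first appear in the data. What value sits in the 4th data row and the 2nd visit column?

944

With rows in first-appearance order of patient, row 4 is patient=P31. visit columns in first-appearance order: v1, v3, v4, v5, v2; column 2 is v3.
Long rows with patient=P31, visit=v3: max(944, 512) = 944.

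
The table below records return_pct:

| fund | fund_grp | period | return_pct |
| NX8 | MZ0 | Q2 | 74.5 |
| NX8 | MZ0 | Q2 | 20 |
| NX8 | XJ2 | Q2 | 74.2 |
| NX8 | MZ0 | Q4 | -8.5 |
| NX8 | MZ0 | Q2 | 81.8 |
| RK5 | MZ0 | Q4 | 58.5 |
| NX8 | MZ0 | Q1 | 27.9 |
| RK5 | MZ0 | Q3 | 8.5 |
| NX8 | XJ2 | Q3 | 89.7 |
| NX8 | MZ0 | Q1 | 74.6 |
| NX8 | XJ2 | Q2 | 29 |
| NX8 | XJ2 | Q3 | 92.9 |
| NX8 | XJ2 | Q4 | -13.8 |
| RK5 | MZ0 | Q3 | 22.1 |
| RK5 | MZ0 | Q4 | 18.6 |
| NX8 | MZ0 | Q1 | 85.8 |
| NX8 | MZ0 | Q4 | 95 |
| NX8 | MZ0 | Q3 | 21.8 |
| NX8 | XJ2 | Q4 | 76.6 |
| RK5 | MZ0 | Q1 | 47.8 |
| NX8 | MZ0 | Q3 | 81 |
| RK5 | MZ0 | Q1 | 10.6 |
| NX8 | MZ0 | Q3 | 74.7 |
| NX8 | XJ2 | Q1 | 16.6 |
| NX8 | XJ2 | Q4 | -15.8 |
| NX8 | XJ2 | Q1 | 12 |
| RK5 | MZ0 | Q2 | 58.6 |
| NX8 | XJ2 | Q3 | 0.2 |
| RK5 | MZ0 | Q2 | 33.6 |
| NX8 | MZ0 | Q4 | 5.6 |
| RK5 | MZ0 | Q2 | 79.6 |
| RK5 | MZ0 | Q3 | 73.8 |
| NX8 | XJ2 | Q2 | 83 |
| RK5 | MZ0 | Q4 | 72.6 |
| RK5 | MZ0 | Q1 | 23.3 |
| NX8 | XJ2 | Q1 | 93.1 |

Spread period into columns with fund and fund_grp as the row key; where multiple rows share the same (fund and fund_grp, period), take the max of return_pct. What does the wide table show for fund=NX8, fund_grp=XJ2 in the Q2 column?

Rows with fund=NX8, fund_grp=XJ2 and period=Q2: return_pct values are 74.2, 29, 83.
max(74.2, 29, 83) = 83.

83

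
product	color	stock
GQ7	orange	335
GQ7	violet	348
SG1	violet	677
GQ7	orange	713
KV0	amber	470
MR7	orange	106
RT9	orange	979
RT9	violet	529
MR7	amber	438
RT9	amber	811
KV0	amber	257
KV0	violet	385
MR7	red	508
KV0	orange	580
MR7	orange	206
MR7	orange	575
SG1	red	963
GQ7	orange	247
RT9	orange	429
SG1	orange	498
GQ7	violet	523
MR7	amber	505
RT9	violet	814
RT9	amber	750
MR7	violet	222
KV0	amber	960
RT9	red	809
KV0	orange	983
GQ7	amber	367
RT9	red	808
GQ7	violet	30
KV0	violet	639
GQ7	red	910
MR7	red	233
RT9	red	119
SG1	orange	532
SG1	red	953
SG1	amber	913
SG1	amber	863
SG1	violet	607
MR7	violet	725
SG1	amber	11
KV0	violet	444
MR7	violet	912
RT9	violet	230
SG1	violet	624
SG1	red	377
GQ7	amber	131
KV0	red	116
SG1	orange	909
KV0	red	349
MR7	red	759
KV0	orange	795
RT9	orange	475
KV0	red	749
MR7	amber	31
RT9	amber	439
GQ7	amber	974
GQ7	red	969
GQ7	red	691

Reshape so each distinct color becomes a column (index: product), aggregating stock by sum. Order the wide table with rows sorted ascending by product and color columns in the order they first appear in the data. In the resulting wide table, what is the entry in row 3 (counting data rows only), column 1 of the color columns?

With rows sorted ascending by product, row 3 is product=MR7. color columns in first-appearance order: orange, violet, amber, red; column 1 is orange.
Long rows with product=MR7, color=orange: 106 + 206 + 575 = 887.

887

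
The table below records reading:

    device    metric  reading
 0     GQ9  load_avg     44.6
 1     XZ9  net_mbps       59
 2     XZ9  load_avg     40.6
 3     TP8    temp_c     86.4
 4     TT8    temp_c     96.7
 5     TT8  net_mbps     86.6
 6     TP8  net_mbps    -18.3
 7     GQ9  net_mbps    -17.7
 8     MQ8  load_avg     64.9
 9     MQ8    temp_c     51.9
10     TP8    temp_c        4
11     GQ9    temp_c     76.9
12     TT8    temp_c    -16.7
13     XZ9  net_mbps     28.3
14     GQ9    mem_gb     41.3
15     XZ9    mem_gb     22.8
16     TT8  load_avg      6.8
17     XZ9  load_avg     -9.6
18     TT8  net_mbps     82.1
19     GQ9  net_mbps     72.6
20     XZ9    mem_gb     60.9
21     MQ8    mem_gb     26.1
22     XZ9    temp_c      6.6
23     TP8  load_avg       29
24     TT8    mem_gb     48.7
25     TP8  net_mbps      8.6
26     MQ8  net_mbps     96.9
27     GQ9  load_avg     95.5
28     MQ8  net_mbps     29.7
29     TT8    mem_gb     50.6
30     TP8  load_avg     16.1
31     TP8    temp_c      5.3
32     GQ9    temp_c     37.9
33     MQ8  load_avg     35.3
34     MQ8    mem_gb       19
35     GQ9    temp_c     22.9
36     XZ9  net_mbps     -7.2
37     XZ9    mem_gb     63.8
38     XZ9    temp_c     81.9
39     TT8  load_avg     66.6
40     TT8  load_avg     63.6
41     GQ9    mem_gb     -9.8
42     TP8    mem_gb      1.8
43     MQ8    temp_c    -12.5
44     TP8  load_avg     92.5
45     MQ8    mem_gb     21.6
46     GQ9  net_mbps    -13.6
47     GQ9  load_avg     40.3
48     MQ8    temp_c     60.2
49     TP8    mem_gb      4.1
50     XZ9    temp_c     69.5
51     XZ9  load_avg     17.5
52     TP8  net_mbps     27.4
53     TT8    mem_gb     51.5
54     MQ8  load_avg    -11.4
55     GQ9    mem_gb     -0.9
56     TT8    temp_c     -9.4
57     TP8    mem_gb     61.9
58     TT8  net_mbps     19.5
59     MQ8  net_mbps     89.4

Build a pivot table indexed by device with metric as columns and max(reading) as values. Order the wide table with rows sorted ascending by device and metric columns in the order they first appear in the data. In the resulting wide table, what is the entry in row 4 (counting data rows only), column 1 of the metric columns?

66.6

With rows sorted ascending by device, row 4 is device=TT8. metric columns in first-appearance order: load_avg, net_mbps, temp_c, mem_gb; column 1 is load_avg.
Long rows with device=TT8, metric=load_avg: max(6.8, 66.6, 63.6) = 66.6.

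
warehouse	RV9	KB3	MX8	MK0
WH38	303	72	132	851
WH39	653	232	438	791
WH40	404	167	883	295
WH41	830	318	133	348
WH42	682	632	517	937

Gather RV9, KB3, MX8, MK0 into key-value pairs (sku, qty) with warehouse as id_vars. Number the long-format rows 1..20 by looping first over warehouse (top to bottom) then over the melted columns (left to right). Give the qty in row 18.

632

20 rows total (5 × 4). Row 18: index ⌊(18-1)/4⌋ = 4 into warehouse → WH42; (18-1) mod 4 = 1 into the melted columns → KB3.
So row 18 is (WH42, KB3, 632); qty = 632.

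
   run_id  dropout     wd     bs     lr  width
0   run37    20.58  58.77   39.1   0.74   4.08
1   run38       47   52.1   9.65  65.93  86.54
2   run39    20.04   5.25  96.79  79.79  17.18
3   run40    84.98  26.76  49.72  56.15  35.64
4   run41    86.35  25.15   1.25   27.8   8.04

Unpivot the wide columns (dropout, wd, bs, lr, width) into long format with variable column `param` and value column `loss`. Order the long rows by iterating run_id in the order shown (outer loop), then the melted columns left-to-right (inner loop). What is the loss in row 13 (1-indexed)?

96.79

25 rows total (5 × 5). Row 13: index ⌊(13-1)/5⌋ = 2 into run_id → run39; (13-1) mod 5 = 2 into the melted columns → bs.
So row 13 is (run39, bs, 96.79); loss = 96.79.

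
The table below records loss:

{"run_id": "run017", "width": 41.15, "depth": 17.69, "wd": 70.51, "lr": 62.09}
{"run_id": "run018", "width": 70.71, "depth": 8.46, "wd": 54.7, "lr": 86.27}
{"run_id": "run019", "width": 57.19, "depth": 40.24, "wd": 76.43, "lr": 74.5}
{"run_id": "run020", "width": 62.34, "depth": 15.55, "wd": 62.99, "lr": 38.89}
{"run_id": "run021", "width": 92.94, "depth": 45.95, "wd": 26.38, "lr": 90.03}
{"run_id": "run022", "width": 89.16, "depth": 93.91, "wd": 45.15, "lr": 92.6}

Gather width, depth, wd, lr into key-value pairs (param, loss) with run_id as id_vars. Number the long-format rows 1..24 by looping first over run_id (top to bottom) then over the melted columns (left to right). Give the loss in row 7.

24 rows total (6 × 4). Row 7: index ⌊(7-1)/4⌋ = 1 into run_id → run018; (7-1) mod 4 = 2 into the melted columns → wd.
So row 7 is (run018, wd, 54.7); loss = 54.7.

54.7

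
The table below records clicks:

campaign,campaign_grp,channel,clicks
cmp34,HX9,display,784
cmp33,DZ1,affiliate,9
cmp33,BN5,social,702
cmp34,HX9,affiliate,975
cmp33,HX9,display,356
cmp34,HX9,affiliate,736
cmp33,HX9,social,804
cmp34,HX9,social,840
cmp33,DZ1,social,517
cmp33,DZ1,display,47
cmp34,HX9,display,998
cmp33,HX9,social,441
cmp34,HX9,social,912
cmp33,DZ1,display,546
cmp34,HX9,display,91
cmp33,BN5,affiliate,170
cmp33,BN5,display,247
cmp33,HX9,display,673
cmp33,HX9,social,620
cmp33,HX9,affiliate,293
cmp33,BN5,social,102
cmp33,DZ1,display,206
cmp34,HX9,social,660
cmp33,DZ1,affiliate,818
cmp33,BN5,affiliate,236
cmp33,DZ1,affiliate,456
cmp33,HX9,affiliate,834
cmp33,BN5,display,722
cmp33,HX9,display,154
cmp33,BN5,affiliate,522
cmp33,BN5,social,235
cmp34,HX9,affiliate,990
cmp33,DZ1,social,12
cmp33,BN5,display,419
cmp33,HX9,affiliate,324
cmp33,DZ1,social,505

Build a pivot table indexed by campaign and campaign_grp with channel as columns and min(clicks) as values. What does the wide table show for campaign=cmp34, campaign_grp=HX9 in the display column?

91

Rows with campaign=cmp34, campaign_grp=HX9 and channel=display: clicks values are 784, 998, 91.
min(784, 998, 91) = 91.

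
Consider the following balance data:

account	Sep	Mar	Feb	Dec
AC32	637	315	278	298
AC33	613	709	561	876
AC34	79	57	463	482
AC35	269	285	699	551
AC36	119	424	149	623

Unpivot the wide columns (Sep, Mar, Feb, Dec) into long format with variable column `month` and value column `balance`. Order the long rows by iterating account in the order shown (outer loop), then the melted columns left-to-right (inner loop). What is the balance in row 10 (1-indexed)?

57

20 rows total (5 × 4). Row 10: index ⌊(10-1)/4⌋ = 2 into account → AC34; (10-1) mod 4 = 1 into the melted columns → Mar.
So row 10 is (AC34, Mar, 57); balance = 57.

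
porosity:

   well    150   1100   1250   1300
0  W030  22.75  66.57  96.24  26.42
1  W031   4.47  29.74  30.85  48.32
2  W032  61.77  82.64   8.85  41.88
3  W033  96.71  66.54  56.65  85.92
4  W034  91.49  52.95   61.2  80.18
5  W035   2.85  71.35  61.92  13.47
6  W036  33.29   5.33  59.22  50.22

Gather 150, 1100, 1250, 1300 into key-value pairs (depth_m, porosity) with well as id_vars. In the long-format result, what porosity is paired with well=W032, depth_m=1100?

82.64

Unpivoting turns each (well, wide-column) pair into one long row.
The wide cell at row W032, column 1100 holds 82.64, so the long row (W032, 1100) has porosity=82.64.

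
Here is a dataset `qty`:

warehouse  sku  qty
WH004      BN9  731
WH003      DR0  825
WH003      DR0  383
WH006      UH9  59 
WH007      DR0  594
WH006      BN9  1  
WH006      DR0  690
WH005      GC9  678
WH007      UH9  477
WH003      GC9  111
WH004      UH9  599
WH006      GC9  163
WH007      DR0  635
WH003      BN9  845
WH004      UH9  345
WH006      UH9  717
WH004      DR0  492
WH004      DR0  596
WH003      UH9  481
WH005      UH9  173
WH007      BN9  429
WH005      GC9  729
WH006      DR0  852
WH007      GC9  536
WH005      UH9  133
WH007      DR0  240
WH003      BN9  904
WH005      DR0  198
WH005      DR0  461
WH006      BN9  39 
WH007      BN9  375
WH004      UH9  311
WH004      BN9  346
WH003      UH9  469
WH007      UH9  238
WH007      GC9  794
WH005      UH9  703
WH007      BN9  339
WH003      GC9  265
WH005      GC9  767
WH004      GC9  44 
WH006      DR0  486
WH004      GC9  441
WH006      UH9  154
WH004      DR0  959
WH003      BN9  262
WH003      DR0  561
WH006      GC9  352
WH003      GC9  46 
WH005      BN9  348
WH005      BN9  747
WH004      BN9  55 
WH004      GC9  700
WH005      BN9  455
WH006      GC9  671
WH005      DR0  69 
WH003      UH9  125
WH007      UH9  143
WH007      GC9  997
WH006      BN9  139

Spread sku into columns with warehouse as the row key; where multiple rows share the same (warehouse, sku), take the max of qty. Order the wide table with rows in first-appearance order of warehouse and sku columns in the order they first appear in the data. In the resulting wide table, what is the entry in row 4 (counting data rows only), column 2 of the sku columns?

635

With rows in first-appearance order of warehouse, row 4 is warehouse=WH007. sku columns in first-appearance order: BN9, DR0, UH9, GC9; column 2 is DR0.
Long rows with warehouse=WH007, sku=DR0: max(594, 635, 240) = 635.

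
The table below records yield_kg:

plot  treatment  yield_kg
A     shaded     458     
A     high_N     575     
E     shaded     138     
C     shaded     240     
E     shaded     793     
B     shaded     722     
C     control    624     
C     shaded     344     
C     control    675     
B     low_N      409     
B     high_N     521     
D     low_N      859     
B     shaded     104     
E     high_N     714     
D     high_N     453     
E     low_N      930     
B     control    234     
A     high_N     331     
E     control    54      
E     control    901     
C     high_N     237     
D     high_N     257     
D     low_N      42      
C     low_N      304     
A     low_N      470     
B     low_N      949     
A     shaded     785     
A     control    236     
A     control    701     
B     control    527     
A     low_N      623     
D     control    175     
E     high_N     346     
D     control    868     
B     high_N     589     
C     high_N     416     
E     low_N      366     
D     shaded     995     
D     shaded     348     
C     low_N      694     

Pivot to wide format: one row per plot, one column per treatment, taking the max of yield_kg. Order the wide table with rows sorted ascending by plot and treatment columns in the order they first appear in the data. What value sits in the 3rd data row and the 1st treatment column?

344

With rows sorted ascending by plot, row 3 is plot=C. treatment columns in first-appearance order: shaded, high_N, control, low_N; column 1 is shaded.
Long rows with plot=C, treatment=shaded: max(240, 344) = 344.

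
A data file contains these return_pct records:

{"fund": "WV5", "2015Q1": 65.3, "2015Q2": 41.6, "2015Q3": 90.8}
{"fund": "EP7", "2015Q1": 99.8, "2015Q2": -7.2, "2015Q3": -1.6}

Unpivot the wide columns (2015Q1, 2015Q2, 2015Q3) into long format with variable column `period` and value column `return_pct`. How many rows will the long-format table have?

6

2 fund values × 3 melted columns = 6 rows.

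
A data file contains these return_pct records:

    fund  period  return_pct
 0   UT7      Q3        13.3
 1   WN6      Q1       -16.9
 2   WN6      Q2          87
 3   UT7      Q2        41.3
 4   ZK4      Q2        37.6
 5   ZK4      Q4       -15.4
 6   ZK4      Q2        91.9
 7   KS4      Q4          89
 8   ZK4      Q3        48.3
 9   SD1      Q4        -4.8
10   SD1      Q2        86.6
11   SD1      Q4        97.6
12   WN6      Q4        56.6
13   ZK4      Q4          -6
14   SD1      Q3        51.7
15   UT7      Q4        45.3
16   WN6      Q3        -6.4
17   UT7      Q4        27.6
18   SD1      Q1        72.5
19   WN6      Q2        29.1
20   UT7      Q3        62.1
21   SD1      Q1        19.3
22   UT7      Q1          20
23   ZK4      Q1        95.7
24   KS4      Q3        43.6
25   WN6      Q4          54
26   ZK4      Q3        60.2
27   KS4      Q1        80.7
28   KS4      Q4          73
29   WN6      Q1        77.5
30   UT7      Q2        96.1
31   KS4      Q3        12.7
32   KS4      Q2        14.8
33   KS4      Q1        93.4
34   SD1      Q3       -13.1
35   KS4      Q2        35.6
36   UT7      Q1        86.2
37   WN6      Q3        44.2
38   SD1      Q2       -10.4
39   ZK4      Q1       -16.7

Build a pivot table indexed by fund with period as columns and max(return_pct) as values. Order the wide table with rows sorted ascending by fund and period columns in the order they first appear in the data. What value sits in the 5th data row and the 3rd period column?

91.9

With rows sorted ascending by fund, row 5 is fund=ZK4. period columns in first-appearance order: Q3, Q1, Q2, Q4; column 3 is Q2.
Long rows with fund=ZK4, period=Q2: max(37.6, 91.9) = 91.9.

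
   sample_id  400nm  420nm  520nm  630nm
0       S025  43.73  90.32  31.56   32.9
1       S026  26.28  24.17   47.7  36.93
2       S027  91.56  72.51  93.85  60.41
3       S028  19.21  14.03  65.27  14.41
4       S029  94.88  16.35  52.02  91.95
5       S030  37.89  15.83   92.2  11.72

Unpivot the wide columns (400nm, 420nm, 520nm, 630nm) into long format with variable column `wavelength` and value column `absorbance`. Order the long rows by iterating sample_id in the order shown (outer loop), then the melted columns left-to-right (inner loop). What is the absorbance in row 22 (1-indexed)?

24 rows total (6 × 4). Row 22: index ⌊(22-1)/4⌋ = 5 into sample_id → S030; (22-1) mod 4 = 1 into the melted columns → 420nm.
So row 22 is (S030, 420nm, 15.83); absorbance = 15.83.

15.83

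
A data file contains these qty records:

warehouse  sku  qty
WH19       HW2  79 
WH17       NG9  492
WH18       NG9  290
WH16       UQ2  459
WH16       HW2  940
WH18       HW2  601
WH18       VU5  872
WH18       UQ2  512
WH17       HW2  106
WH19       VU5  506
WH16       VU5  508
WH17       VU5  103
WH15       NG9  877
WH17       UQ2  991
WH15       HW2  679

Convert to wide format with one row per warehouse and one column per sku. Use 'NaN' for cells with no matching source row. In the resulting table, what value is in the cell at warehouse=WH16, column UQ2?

459

The long row with warehouse=WH16, sku=UQ2 has qty=459.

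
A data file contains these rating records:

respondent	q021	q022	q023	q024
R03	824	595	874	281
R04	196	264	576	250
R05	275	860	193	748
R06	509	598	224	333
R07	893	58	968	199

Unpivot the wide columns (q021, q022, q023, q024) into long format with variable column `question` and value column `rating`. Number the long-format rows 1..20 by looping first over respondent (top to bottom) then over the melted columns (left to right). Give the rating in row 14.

20 rows total (5 × 4). Row 14: index ⌊(14-1)/4⌋ = 3 into respondent → R06; (14-1) mod 4 = 1 into the melted columns → q022.
So row 14 is (R06, q022, 598); rating = 598.

598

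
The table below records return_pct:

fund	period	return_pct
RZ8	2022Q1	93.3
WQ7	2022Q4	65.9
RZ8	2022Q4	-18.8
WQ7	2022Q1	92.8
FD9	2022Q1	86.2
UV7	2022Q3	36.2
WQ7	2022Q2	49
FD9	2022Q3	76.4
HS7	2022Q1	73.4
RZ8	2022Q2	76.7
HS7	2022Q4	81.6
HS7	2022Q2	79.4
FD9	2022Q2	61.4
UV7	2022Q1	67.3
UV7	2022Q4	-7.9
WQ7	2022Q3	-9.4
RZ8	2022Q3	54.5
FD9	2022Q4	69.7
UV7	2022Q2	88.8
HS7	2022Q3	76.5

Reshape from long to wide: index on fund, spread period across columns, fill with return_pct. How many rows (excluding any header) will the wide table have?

5

5 distinct fund values → 5 rows.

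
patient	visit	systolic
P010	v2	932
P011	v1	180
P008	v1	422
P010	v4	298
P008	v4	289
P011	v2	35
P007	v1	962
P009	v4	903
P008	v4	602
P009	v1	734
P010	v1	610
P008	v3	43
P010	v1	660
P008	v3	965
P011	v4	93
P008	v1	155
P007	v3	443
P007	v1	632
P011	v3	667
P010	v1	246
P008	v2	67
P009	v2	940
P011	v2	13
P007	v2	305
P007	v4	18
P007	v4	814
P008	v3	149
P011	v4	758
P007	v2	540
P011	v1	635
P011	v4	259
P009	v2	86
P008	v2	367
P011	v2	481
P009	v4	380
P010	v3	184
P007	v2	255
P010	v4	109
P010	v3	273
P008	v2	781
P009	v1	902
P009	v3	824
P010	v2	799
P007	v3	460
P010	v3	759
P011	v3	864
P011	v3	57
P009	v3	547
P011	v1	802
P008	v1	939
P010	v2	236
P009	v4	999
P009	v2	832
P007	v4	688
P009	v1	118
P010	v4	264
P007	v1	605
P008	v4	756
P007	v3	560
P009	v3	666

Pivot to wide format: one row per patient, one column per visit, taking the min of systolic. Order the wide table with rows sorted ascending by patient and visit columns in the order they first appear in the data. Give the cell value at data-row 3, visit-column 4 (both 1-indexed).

547

With rows sorted ascending by patient, row 3 is patient=P009. visit columns in first-appearance order: v2, v1, v4, v3; column 4 is v3.
Long rows with patient=P009, visit=v3: min(824, 547, 666) = 547.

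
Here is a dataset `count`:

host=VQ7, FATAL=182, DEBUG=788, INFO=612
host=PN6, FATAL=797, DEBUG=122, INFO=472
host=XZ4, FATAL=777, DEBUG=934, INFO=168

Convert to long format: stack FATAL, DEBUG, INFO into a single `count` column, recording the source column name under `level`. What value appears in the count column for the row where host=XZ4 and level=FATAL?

Unpivoting turns each (host, wide-column) pair into one long row.
The wide cell at row XZ4, column FATAL holds 777, so the long row (XZ4, FATAL) has count=777.

777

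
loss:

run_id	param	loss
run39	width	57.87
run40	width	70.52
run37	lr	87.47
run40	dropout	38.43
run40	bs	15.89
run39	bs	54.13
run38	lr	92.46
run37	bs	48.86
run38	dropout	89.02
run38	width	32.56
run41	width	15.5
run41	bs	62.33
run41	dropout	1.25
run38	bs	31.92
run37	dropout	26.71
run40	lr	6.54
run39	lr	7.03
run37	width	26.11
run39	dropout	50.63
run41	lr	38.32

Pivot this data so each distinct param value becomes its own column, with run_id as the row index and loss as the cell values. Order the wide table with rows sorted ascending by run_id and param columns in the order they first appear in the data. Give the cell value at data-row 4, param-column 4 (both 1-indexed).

With rows sorted ascending by run_id, row 4 is run_id=run40. param columns in first-appearance order: width, lr, dropout, bs; column 4 is bs.
Long rows with run_id=run40, param=bs: loss = 15.89.

15.89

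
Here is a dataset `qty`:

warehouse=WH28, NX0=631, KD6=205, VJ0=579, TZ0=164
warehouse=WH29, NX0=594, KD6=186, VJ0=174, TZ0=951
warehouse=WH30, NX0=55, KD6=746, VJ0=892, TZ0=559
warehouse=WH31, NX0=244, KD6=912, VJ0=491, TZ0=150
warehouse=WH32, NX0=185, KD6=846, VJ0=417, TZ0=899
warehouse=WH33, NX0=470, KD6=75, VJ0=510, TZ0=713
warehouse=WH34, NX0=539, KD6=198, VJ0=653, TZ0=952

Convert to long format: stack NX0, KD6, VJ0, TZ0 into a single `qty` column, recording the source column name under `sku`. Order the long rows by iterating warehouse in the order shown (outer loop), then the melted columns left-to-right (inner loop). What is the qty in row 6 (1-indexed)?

186

28 rows total (7 × 4). Row 6: index ⌊(6-1)/4⌋ = 1 into warehouse → WH29; (6-1) mod 4 = 1 into the melted columns → KD6.
So row 6 is (WH29, KD6, 186); qty = 186.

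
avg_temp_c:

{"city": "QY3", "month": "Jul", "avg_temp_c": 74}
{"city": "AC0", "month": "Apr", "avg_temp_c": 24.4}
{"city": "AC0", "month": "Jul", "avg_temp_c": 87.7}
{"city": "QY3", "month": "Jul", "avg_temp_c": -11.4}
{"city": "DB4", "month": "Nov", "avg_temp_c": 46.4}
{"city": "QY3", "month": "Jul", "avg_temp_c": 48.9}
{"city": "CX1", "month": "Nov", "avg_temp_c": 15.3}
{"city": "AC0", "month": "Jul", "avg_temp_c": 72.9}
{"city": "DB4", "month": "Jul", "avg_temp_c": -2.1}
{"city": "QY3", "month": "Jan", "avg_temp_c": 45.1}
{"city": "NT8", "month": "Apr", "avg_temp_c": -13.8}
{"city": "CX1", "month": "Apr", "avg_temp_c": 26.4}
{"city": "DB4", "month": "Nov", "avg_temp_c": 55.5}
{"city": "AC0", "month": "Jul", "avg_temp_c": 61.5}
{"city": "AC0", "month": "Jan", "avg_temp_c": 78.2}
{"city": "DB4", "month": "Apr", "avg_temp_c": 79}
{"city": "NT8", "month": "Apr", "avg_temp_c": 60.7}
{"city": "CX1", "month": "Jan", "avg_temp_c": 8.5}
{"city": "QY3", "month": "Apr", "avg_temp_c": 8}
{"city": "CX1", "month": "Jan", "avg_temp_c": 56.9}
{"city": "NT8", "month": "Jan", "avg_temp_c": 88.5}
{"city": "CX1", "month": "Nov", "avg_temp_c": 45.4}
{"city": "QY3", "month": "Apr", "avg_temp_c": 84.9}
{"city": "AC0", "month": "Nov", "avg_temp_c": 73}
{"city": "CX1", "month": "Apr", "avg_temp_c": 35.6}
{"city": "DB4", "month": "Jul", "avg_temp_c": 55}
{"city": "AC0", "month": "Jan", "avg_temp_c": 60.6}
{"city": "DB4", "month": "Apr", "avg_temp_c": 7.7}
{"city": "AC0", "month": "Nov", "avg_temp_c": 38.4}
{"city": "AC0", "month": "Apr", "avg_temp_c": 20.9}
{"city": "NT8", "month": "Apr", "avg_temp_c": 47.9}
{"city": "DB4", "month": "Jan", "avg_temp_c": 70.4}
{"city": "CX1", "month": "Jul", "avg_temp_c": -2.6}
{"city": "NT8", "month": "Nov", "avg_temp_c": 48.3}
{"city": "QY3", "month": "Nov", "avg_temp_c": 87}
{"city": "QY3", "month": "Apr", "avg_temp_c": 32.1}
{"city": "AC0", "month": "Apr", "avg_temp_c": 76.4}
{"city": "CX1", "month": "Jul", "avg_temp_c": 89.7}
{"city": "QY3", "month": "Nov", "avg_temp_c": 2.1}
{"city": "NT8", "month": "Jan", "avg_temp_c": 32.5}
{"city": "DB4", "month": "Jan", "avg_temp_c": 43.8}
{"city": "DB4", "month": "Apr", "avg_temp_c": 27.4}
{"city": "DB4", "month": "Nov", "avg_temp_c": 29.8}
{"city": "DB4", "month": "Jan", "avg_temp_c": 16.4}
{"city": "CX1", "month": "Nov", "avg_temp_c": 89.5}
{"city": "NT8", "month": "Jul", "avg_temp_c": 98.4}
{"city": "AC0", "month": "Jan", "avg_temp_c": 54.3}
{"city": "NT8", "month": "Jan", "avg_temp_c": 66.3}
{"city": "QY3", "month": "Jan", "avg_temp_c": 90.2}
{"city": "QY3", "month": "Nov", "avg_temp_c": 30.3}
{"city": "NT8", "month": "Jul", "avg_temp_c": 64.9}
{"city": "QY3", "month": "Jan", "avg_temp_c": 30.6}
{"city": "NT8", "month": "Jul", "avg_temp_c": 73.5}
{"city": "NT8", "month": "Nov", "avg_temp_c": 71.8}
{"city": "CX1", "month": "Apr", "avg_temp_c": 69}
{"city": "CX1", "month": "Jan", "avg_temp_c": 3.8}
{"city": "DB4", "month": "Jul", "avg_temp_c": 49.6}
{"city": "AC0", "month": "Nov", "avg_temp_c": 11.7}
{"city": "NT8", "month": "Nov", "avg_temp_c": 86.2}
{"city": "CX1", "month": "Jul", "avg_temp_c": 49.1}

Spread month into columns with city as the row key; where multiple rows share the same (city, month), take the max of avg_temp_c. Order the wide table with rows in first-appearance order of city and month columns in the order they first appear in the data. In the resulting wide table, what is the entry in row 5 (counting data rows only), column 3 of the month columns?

86.2

With rows in first-appearance order of city, row 5 is city=NT8. month columns in first-appearance order: Jul, Apr, Nov, Jan; column 3 is Nov.
Long rows with city=NT8, month=Nov: max(48.3, 71.8, 86.2) = 86.2.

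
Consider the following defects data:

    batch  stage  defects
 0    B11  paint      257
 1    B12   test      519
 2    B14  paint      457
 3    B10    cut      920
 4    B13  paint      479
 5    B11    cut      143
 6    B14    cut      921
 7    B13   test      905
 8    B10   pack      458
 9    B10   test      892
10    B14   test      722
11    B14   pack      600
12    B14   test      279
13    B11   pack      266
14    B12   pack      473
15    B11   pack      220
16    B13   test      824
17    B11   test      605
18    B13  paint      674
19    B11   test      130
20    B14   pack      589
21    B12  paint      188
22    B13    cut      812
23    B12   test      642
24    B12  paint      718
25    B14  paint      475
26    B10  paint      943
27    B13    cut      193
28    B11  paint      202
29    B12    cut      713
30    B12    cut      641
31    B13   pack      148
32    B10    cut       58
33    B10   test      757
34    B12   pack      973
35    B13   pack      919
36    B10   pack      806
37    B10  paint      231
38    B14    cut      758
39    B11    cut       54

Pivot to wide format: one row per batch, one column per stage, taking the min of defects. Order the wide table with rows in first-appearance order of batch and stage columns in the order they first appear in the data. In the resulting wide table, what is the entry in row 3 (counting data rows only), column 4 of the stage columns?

589

With rows in first-appearance order of batch, row 3 is batch=B14. stage columns in first-appearance order: paint, test, cut, pack; column 4 is pack.
Long rows with batch=B14, stage=pack: min(600, 589) = 589.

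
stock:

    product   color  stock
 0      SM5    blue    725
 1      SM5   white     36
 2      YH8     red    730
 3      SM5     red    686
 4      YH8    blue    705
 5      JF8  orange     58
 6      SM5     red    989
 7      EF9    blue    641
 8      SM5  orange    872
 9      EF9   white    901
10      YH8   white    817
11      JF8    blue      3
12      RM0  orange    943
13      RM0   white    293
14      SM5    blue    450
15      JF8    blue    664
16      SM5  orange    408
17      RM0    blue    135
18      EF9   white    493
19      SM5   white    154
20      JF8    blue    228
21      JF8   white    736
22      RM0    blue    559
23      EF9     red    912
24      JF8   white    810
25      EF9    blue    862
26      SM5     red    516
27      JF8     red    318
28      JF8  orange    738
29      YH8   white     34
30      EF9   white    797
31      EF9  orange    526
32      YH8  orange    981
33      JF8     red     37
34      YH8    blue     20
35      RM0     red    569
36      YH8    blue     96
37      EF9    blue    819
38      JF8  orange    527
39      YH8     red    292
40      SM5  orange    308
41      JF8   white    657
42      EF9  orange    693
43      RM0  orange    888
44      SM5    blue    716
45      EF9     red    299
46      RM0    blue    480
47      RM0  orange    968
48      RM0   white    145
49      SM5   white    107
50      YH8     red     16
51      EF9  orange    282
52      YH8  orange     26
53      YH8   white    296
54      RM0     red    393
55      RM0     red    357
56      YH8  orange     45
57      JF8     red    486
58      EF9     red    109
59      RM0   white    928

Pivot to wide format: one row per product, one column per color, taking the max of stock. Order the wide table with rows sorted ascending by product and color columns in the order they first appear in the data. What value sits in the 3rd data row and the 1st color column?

559

With rows sorted ascending by product, row 3 is product=RM0. color columns in first-appearance order: blue, white, red, orange; column 1 is blue.
Long rows with product=RM0, color=blue: max(135, 559, 480) = 559.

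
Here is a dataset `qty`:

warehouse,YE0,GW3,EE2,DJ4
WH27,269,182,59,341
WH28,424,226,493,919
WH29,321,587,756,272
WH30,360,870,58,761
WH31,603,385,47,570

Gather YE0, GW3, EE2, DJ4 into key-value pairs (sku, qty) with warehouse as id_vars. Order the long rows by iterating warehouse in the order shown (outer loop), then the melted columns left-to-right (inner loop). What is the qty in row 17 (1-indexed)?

603

20 rows total (5 × 4). Row 17: index ⌊(17-1)/4⌋ = 4 into warehouse → WH31; (17-1) mod 4 = 0 into the melted columns → YE0.
So row 17 is (WH31, YE0, 603); qty = 603.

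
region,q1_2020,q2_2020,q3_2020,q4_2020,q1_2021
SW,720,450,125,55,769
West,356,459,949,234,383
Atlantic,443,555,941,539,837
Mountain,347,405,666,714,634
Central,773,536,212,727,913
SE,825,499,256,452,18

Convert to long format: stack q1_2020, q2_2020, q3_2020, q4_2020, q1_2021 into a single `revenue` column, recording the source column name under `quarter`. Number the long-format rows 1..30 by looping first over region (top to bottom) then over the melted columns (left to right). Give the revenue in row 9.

234

30 rows total (6 × 5). Row 9: index ⌊(9-1)/5⌋ = 1 into region → West; (9-1) mod 5 = 3 into the melted columns → q4_2020.
So row 9 is (West, q4_2020, 234); revenue = 234.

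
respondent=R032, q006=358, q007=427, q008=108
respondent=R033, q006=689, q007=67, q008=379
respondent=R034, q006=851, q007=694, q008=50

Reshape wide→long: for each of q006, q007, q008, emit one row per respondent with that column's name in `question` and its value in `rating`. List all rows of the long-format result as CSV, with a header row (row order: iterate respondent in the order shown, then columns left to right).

Each (respondent, column) pair becomes one row: 3 × 3 = 9 rows.
For example, (R032, q006) → rating=358.

respondent,question,rating
R032,q006,358
R032,q007,427
R032,q008,108
R033,q006,689
R033,q007,67
R033,q008,379
R034,q006,851
R034,q007,694
R034,q008,50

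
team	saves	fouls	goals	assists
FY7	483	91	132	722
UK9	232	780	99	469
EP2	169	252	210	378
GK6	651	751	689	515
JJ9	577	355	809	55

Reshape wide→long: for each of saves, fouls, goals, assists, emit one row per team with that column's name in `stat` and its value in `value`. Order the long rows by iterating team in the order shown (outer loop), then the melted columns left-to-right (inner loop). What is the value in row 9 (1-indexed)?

20 rows total (5 × 4). Row 9: index ⌊(9-1)/4⌋ = 2 into team → EP2; (9-1) mod 4 = 0 into the melted columns → saves.
So row 9 is (EP2, saves, 169); value = 169.

169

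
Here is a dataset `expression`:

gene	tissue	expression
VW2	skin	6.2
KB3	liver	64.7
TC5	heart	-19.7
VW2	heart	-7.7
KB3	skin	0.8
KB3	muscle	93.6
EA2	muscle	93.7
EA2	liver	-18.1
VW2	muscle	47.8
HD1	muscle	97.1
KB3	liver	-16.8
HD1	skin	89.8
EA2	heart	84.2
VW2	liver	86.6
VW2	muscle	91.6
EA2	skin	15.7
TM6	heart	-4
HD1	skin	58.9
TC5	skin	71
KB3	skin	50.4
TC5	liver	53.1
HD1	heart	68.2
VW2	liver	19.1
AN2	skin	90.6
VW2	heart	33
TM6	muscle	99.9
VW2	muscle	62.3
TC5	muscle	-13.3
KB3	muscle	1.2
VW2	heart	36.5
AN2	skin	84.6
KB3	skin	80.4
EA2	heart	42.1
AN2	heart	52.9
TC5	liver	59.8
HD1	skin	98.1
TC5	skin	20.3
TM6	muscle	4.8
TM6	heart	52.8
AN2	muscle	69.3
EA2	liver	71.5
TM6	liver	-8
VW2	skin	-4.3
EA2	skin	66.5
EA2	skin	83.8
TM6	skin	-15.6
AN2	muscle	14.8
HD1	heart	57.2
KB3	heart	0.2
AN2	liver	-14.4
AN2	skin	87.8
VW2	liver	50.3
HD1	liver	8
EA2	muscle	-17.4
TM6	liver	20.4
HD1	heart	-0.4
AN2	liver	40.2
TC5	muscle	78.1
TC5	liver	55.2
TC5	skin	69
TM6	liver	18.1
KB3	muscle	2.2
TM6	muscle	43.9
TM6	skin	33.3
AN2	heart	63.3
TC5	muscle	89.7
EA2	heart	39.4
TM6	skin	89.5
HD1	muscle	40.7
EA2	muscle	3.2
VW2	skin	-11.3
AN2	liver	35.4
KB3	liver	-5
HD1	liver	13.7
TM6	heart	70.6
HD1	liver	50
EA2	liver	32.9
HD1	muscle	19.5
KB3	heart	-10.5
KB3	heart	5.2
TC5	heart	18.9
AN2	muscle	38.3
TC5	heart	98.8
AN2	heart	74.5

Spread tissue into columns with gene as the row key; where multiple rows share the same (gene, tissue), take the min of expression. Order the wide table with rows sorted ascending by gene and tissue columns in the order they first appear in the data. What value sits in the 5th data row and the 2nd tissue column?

53.1

With rows sorted ascending by gene, row 5 is gene=TC5. tissue columns in first-appearance order: skin, liver, heart, muscle; column 2 is liver.
Long rows with gene=TC5, tissue=liver: min(53.1, 59.8, 55.2) = 53.1.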